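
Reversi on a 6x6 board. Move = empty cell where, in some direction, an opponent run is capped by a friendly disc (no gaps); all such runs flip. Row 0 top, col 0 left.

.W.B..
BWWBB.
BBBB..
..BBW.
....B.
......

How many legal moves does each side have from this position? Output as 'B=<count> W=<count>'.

-- B to move --
(0,0): flips 1 -> legal
(0,2): flips 2 -> legal
(2,4): flips 1 -> legal
(2,5): no bracket -> illegal
(3,5): flips 1 -> legal
(4,3): no bracket -> illegal
(4,5): flips 1 -> legal
B mobility = 5
-- W to move --
(0,0): no bracket -> illegal
(0,2): no bracket -> illegal
(0,4): no bracket -> illegal
(0,5): no bracket -> illegal
(1,5): flips 2 -> legal
(2,4): no bracket -> illegal
(2,5): no bracket -> illegal
(3,0): flips 1 -> legal
(3,1): flips 3 -> legal
(3,5): no bracket -> illegal
(4,1): no bracket -> illegal
(4,2): flips 2 -> legal
(4,3): no bracket -> illegal
(4,5): no bracket -> illegal
(5,3): no bracket -> illegal
(5,4): flips 1 -> legal
(5,5): flips 3 -> legal
W mobility = 6

Answer: B=5 W=6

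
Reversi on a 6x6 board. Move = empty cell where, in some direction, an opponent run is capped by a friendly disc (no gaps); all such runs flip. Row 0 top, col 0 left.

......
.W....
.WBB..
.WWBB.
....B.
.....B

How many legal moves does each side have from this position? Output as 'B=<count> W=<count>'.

Answer: B=6 W=5

Derivation:
-- B to move --
(0,0): flips 1 -> legal
(0,1): no bracket -> illegal
(0,2): no bracket -> illegal
(1,0): no bracket -> illegal
(1,2): no bracket -> illegal
(2,0): flips 1 -> legal
(3,0): flips 2 -> legal
(4,0): flips 1 -> legal
(4,1): flips 1 -> legal
(4,2): flips 1 -> legal
(4,3): no bracket -> illegal
B mobility = 6
-- W to move --
(1,2): flips 1 -> legal
(1,3): flips 1 -> legal
(1,4): flips 1 -> legal
(2,4): flips 2 -> legal
(2,5): no bracket -> illegal
(3,5): flips 2 -> legal
(4,2): no bracket -> illegal
(4,3): no bracket -> illegal
(4,5): no bracket -> illegal
(5,3): no bracket -> illegal
(5,4): no bracket -> illegal
W mobility = 5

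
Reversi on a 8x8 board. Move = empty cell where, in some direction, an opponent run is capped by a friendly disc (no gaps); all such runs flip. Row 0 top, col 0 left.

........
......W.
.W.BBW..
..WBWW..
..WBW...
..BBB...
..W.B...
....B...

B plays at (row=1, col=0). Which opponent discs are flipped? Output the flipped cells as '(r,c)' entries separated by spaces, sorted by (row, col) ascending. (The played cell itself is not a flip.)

Answer: (2,1) (3,2)

Derivation:
Dir NW: edge -> no flip
Dir N: first cell '.' (not opp) -> no flip
Dir NE: first cell '.' (not opp) -> no flip
Dir W: edge -> no flip
Dir E: first cell '.' (not opp) -> no flip
Dir SW: edge -> no flip
Dir S: first cell '.' (not opp) -> no flip
Dir SE: opp run (2,1) (3,2) capped by B -> flip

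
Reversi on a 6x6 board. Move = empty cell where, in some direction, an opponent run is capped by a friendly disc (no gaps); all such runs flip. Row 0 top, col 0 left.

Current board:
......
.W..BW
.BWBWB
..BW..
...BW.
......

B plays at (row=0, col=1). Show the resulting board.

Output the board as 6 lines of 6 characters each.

Place B at (0,1); scan 8 dirs for brackets.
Dir NW: edge -> no flip
Dir N: edge -> no flip
Dir NE: edge -> no flip
Dir W: first cell '.' (not opp) -> no flip
Dir E: first cell '.' (not opp) -> no flip
Dir SW: first cell '.' (not opp) -> no flip
Dir S: opp run (1,1) capped by B -> flip
Dir SE: first cell '.' (not opp) -> no flip
All flips: (1,1)

Answer: .B....
.B..BW
.BWBWB
..BW..
...BW.
......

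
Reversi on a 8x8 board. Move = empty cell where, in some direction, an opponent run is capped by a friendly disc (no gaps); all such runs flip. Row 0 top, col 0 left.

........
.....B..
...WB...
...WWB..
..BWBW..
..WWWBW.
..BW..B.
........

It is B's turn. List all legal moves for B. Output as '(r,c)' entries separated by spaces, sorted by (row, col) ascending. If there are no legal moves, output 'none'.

Answer: (2,2) (3,2) (4,6) (5,1) (5,7) (6,4)

Derivation:
(1,2): no bracket -> illegal
(1,3): no bracket -> illegal
(1,4): no bracket -> illegal
(2,2): flips 2 -> legal
(2,5): no bracket -> illegal
(3,2): flips 2 -> legal
(3,6): no bracket -> illegal
(4,1): no bracket -> illegal
(4,6): flips 2 -> legal
(4,7): no bracket -> illegal
(5,1): flips 3 -> legal
(5,7): flips 1 -> legal
(6,1): no bracket -> illegal
(6,4): flips 3 -> legal
(6,5): no bracket -> illegal
(6,7): no bracket -> illegal
(7,2): no bracket -> illegal
(7,3): no bracket -> illegal
(7,4): no bracket -> illegal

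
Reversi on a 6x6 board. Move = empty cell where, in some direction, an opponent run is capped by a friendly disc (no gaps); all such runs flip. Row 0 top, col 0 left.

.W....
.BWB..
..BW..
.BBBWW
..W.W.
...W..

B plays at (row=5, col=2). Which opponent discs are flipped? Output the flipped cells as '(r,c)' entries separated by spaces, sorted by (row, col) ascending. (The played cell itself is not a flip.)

Answer: (4,2)

Derivation:
Dir NW: first cell '.' (not opp) -> no flip
Dir N: opp run (4,2) capped by B -> flip
Dir NE: first cell '.' (not opp) -> no flip
Dir W: first cell '.' (not opp) -> no flip
Dir E: opp run (5,3), next='.' -> no flip
Dir SW: edge -> no flip
Dir S: edge -> no flip
Dir SE: edge -> no flip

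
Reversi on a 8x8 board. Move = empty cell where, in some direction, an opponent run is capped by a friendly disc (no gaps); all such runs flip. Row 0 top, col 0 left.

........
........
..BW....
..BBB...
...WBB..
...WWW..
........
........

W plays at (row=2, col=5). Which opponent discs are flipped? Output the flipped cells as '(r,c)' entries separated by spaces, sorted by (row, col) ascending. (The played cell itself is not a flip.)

Answer: (3,4)

Derivation:
Dir NW: first cell '.' (not opp) -> no flip
Dir N: first cell '.' (not opp) -> no flip
Dir NE: first cell '.' (not opp) -> no flip
Dir W: first cell '.' (not opp) -> no flip
Dir E: first cell '.' (not opp) -> no flip
Dir SW: opp run (3,4) capped by W -> flip
Dir S: first cell '.' (not opp) -> no flip
Dir SE: first cell '.' (not opp) -> no flip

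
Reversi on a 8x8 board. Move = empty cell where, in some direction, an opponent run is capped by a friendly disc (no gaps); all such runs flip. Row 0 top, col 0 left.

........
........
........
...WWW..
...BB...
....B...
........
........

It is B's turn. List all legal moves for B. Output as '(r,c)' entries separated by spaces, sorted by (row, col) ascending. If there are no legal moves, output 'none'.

(2,2): flips 1 -> legal
(2,3): flips 1 -> legal
(2,4): flips 1 -> legal
(2,5): flips 1 -> legal
(2,6): flips 1 -> legal
(3,2): no bracket -> illegal
(3,6): no bracket -> illegal
(4,2): no bracket -> illegal
(4,5): no bracket -> illegal
(4,6): no bracket -> illegal

Answer: (2,2) (2,3) (2,4) (2,5) (2,6)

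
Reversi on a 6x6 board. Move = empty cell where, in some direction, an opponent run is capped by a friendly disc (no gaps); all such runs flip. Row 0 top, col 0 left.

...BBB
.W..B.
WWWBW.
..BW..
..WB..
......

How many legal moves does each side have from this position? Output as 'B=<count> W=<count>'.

-- B to move --
(0,0): no bracket -> illegal
(0,1): no bracket -> illegal
(0,2): no bracket -> illegal
(1,0): flips 1 -> legal
(1,2): flips 1 -> legal
(1,3): no bracket -> illegal
(1,5): no bracket -> illegal
(2,5): flips 1 -> legal
(3,0): no bracket -> illegal
(3,1): no bracket -> illegal
(3,4): flips 2 -> legal
(3,5): no bracket -> illegal
(4,1): flips 1 -> legal
(4,4): no bracket -> illegal
(5,1): no bracket -> illegal
(5,2): flips 1 -> legal
(5,3): no bracket -> illegal
B mobility = 6
-- W to move --
(0,2): no bracket -> illegal
(1,2): no bracket -> illegal
(1,3): flips 1 -> legal
(1,5): no bracket -> illegal
(2,5): no bracket -> illegal
(3,1): flips 1 -> legal
(3,4): no bracket -> illegal
(4,1): no bracket -> illegal
(4,4): flips 1 -> legal
(5,2): no bracket -> illegal
(5,3): flips 1 -> legal
(5,4): flips 2 -> legal
W mobility = 5

Answer: B=6 W=5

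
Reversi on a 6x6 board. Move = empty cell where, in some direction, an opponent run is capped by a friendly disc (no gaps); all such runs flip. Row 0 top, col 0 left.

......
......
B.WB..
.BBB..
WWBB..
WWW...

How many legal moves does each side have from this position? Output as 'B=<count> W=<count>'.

-- B to move --
(1,1): flips 1 -> legal
(1,2): flips 1 -> legal
(1,3): flips 1 -> legal
(2,1): flips 1 -> legal
(3,0): no bracket -> illegal
(5,3): no bracket -> illegal
B mobility = 4
-- W to move --
(1,0): no bracket -> illegal
(1,1): no bracket -> illegal
(1,2): no bracket -> illegal
(1,3): no bracket -> illegal
(1,4): flips 2 -> legal
(2,1): flips 1 -> legal
(2,4): flips 3 -> legal
(3,0): no bracket -> illegal
(3,4): flips 1 -> legal
(4,4): flips 3 -> legal
(5,3): no bracket -> illegal
(5,4): no bracket -> illegal
W mobility = 5

Answer: B=4 W=5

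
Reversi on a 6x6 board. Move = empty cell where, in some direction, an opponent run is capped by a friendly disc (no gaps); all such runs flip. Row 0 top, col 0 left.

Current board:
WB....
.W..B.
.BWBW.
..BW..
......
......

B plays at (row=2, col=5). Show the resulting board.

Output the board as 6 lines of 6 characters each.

Place B at (2,5); scan 8 dirs for brackets.
Dir NW: first cell 'B' (not opp) -> no flip
Dir N: first cell '.' (not opp) -> no flip
Dir NE: edge -> no flip
Dir W: opp run (2,4) capped by B -> flip
Dir E: edge -> no flip
Dir SW: first cell '.' (not opp) -> no flip
Dir S: first cell '.' (not opp) -> no flip
Dir SE: edge -> no flip
All flips: (2,4)

Answer: WB....
.W..B.
.BWBBB
..BW..
......
......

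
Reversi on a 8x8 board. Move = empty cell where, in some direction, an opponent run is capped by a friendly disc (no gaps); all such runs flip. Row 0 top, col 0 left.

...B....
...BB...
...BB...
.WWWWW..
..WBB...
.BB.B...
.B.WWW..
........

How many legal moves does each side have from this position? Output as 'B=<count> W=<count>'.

Answer: B=10 W=12

Derivation:
-- B to move --
(2,0): no bracket -> illegal
(2,1): flips 1 -> legal
(2,2): flips 3 -> legal
(2,5): flips 1 -> legal
(2,6): flips 1 -> legal
(3,0): no bracket -> illegal
(3,6): no bracket -> illegal
(4,0): no bracket -> illegal
(4,1): flips 2 -> legal
(4,5): flips 1 -> legal
(4,6): flips 1 -> legal
(5,3): no bracket -> illegal
(5,5): no bracket -> illegal
(5,6): no bracket -> illegal
(6,2): no bracket -> illegal
(6,6): no bracket -> illegal
(7,2): flips 1 -> legal
(7,3): no bracket -> illegal
(7,4): flips 2 -> legal
(7,5): no bracket -> illegal
(7,6): flips 1 -> legal
B mobility = 10
-- W to move --
(0,2): flips 2 -> legal
(0,4): flips 2 -> legal
(0,5): flips 2 -> legal
(1,2): flips 1 -> legal
(1,5): flips 1 -> legal
(2,2): no bracket -> illegal
(2,5): no bracket -> illegal
(4,0): no bracket -> illegal
(4,1): flips 1 -> legal
(4,5): flips 3 -> legal
(5,0): no bracket -> illegal
(5,3): flips 2 -> legal
(5,5): flips 1 -> legal
(6,0): flips 1 -> legal
(6,2): flips 1 -> legal
(7,0): flips 3 -> legal
(7,1): no bracket -> illegal
(7,2): no bracket -> illegal
W mobility = 12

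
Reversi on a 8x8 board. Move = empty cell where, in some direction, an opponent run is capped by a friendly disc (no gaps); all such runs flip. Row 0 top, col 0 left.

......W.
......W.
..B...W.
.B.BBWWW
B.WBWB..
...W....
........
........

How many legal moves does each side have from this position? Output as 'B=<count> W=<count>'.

-- B to move --
(0,5): no bracket -> illegal
(0,7): no bracket -> illegal
(1,5): no bracket -> illegal
(1,7): no bracket -> illegal
(2,4): no bracket -> illegal
(2,5): flips 1 -> legal
(2,7): flips 1 -> legal
(3,2): no bracket -> illegal
(4,1): flips 1 -> legal
(4,6): no bracket -> illegal
(4,7): no bracket -> illegal
(5,1): flips 1 -> legal
(5,2): no bracket -> illegal
(5,4): flips 1 -> legal
(5,5): flips 1 -> legal
(6,2): no bracket -> illegal
(6,3): flips 1 -> legal
(6,4): flips 2 -> legal
B mobility = 8
-- W to move --
(1,1): flips 2 -> legal
(1,2): no bracket -> illegal
(1,3): no bracket -> illegal
(2,0): flips 1 -> legal
(2,1): no bracket -> illegal
(2,3): flips 2 -> legal
(2,4): flips 2 -> legal
(2,5): no bracket -> illegal
(3,0): no bracket -> illegal
(3,2): flips 2 -> legal
(4,1): no bracket -> illegal
(4,6): flips 1 -> legal
(5,0): no bracket -> illegal
(5,1): no bracket -> illegal
(5,2): no bracket -> illegal
(5,4): flips 1 -> legal
(5,5): flips 1 -> legal
(5,6): no bracket -> illegal
W mobility = 8

Answer: B=8 W=8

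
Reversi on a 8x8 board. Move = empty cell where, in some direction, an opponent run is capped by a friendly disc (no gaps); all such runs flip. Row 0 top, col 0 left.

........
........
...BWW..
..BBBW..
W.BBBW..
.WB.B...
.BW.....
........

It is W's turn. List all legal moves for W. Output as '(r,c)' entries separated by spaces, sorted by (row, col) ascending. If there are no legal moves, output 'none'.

Answer: (1,2) (2,2) (3,1) (4,1) (5,3) (6,0) (6,3) (6,4) (7,0) (7,1)

Derivation:
(1,2): flips 2 -> legal
(1,3): no bracket -> illegal
(1,4): no bracket -> illegal
(2,1): no bracket -> illegal
(2,2): flips 4 -> legal
(3,1): flips 3 -> legal
(4,1): flips 3 -> legal
(5,0): no bracket -> illegal
(5,3): flips 2 -> legal
(5,5): no bracket -> illegal
(6,0): flips 1 -> legal
(6,3): flips 1 -> legal
(6,4): flips 3 -> legal
(6,5): no bracket -> illegal
(7,0): flips 4 -> legal
(7,1): flips 1 -> legal
(7,2): no bracket -> illegal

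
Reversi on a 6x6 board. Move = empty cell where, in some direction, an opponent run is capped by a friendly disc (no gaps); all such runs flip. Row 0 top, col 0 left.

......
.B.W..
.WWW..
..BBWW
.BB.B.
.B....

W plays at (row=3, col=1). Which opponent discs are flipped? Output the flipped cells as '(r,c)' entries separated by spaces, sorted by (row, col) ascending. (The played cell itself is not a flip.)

Dir NW: first cell '.' (not opp) -> no flip
Dir N: first cell 'W' (not opp) -> no flip
Dir NE: first cell 'W' (not opp) -> no flip
Dir W: first cell '.' (not opp) -> no flip
Dir E: opp run (3,2) (3,3) capped by W -> flip
Dir SW: first cell '.' (not opp) -> no flip
Dir S: opp run (4,1) (5,1), next=edge -> no flip
Dir SE: opp run (4,2), next='.' -> no flip

Answer: (3,2) (3,3)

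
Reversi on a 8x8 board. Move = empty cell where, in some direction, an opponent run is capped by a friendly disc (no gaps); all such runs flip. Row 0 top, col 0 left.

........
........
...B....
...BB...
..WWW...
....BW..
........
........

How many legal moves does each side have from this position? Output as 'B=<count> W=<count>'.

Answer: B=6 W=7

Derivation:
-- B to move --
(3,1): no bracket -> illegal
(3,2): flips 1 -> legal
(3,5): no bracket -> illegal
(4,1): no bracket -> illegal
(4,5): no bracket -> illegal
(4,6): no bracket -> illegal
(5,1): flips 1 -> legal
(5,2): flips 1 -> legal
(5,3): flips 1 -> legal
(5,6): flips 1 -> legal
(6,4): no bracket -> illegal
(6,5): no bracket -> illegal
(6,6): flips 2 -> legal
B mobility = 6
-- W to move --
(1,2): no bracket -> illegal
(1,3): flips 2 -> legal
(1,4): no bracket -> illegal
(2,2): flips 1 -> legal
(2,4): flips 2 -> legal
(2,5): flips 1 -> legal
(3,2): no bracket -> illegal
(3,5): no bracket -> illegal
(4,5): no bracket -> illegal
(5,3): flips 1 -> legal
(6,3): no bracket -> illegal
(6,4): flips 1 -> legal
(6,5): flips 1 -> legal
W mobility = 7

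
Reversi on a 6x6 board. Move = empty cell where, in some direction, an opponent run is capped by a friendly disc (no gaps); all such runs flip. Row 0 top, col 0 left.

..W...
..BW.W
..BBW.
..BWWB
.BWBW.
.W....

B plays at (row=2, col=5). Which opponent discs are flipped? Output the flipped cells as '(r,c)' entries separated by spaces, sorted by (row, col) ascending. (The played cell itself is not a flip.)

Dir NW: first cell '.' (not opp) -> no flip
Dir N: opp run (1,5), next='.' -> no flip
Dir NE: edge -> no flip
Dir W: opp run (2,4) capped by B -> flip
Dir E: edge -> no flip
Dir SW: opp run (3,4) capped by B -> flip
Dir S: first cell 'B' (not opp) -> no flip
Dir SE: edge -> no flip

Answer: (2,4) (3,4)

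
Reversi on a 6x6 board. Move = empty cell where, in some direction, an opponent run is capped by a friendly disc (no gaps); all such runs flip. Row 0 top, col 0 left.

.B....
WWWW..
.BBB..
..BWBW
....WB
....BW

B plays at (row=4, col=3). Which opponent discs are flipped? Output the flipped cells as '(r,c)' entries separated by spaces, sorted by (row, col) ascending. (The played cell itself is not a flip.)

Answer: (3,3) (4,4)

Derivation:
Dir NW: first cell 'B' (not opp) -> no flip
Dir N: opp run (3,3) capped by B -> flip
Dir NE: first cell 'B' (not opp) -> no flip
Dir W: first cell '.' (not opp) -> no flip
Dir E: opp run (4,4) capped by B -> flip
Dir SW: first cell '.' (not opp) -> no flip
Dir S: first cell '.' (not opp) -> no flip
Dir SE: first cell 'B' (not opp) -> no flip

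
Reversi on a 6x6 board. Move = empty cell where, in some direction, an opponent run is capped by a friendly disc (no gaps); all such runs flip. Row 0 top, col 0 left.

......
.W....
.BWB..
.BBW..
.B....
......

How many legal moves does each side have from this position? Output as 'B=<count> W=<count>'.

Answer: B=5 W=7

Derivation:
-- B to move --
(0,0): no bracket -> illegal
(0,1): flips 1 -> legal
(0,2): no bracket -> illegal
(1,0): no bracket -> illegal
(1,2): flips 1 -> legal
(1,3): flips 1 -> legal
(2,0): no bracket -> illegal
(2,4): no bracket -> illegal
(3,4): flips 1 -> legal
(4,2): no bracket -> illegal
(4,3): flips 1 -> legal
(4,4): no bracket -> illegal
B mobility = 5
-- W to move --
(1,0): no bracket -> illegal
(1,2): no bracket -> illegal
(1,3): flips 1 -> legal
(1,4): no bracket -> illegal
(2,0): flips 1 -> legal
(2,4): flips 1 -> legal
(3,0): flips 2 -> legal
(3,4): no bracket -> illegal
(4,0): flips 1 -> legal
(4,2): flips 1 -> legal
(4,3): no bracket -> illegal
(5,0): no bracket -> illegal
(5,1): flips 3 -> legal
(5,2): no bracket -> illegal
W mobility = 7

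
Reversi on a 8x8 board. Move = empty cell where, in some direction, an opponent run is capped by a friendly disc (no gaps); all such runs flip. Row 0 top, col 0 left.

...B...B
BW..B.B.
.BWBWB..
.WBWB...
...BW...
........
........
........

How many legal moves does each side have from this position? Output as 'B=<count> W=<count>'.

Answer: B=6 W=7

Derivation:
-- B to move --
(0,0): no bracket -> illegal
(0,1): flips 1 -> legal
(0,2): no bracket -> illegal
(1,2): flips 2 -> legal
(1,3): no bracket -> illegal
(1,5): no bracket -> illegal
(2,0): no bracket -> illegal
(3,0): flips 1 -> legal
(3,5): no bracket -> illegal
(4,0): no bracket -> illegal
(4,1): flips 1 -> legal
(4,2): no bracket -> illegal
(4,5): flips 1 -> legal
(5,3): no bracket -> illegal
(5,4): flips 1 -> legal
(5,5): no bracket -> illegal
B mobility = 6
-- W to move --
(0,0): no bracket -> illegal
(0,1): no bracket -> illegal
(0,2): no bracket -> illegal
(0,4): flips 1 -> legal
(0,5): no bracket -> illegal
(0,6): no bracket -> illegal
(1,2): no bracket -> illegal
(1,3): flips 1 -> legal
(1,5): no bracket -> illegal
(1,7): no bracket -> illegal
(2,0): flips 1 -> legal
(2,6): flips 1 -> legal
(2,7): no bracket -> illegal
(3,0): no bracket -> illegal
(3,5): flips 1 -> legal
(3,6): no bracket -> illegal
(4,1): no bracket -> illegal
(4,2): flips 2 -> legal
(4,5): no bracket -> illegal
(5,2): no bracket -> illegal
(5,3): flips 1 -> legal
(5,4): no bracket -> illegal
W mobility = 7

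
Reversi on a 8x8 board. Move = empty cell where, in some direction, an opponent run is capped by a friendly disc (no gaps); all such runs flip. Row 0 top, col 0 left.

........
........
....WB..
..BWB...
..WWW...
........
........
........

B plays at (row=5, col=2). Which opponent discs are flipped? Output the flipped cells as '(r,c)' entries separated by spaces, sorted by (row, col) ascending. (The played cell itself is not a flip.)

Dir NW: first cell '.' (not opp) -> no flip
Dir N: opp run (4,2) capped by B -> flip
Dir NE: opp run (4,3) capped by B -> flip
Dir W: first cell '.' (not opp) -> no flip
Dir E: first cell '.' (not opp) -> no flip
Dir SW: first cell '.' (not opp) -> no flip
Dir S: first cell '.' (not opp) -> no flip
Dir SE: first cell '.' (not opp) -> no flip

Answer: (4,2) (4,3)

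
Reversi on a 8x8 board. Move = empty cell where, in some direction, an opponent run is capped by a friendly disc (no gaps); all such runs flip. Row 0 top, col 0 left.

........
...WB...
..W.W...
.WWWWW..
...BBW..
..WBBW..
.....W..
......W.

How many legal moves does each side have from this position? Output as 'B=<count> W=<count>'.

-- B to move --
(0,2): no bracket -> illegal
(0,3): no bracket -> illegal
(0,4): no bracket -> illegal
(1,1): flips 2 -> legal
(1,2): flips 1 -> legal
(1,5): no bracket -> illegal
(2,0): no bracket -> illegal
(2,1): flips 1 -> legal
(2,3): flips 1 -> legal
(2,5): flips 1 -> legal
(2,6): flips 1 -> legal
(3,0): no bracket -> illegal
(3,6): flips 1 -> legal
(4,0): no bracket -> illegal
(4,1): no bracket -> illegal
(4,2): no bracket -> illegal
(4,6): flips 1 -> legal
(5,1): flips 1 -> legal
(5,6): flips 1 -> legal
(6,1): flips 1 -> legal
(6,2): no bracket -> illegal
(6,3): no bracket -> illegal
(6,4): no bracket -> illegal
(6,6): flips 1 -> legal
(6,7): no bracket -> illegal
(7,4): no bracket -> illegal
(7,5): no bracket -> illegal
(7,7): no bracket -> illegal
B mobility = 12
-- W to move --
(0,3): no bracket -> illegal
(0,4): flips 1 -> legal
(0,5): no bracket -> illegal
(1,5): flips 1 -> legal
(2,3): no bracket -> illegal
(2,5): no bracket -> illegal
(4,2): flips 2 -> legal
(6,2): flips 2 -> legal
(6,3): flips 3 -> legal
(6,4): flips 2 -> legal
W mobility = 6

Answer: B=12 W=6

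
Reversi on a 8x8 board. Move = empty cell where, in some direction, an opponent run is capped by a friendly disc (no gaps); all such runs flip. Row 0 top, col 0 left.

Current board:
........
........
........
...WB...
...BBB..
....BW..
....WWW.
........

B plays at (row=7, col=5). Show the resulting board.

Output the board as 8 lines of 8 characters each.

Place B at (7,5); scan 8 dirs for brackets.
Dir NW: opp run (6,4), next='.' -> no flip
Dir N: opp run (6,5) (5,5) capped by B -> flip
Dir NE: opp run (6,6), next='.' -> no flip
Dir W: first cell '.' (not opp) -> no flip
Dir E: first cell '.' (not opp) -> no flip
Dir SW: edge -> no flip
Dir S: edge -> no flip
Dir SE: edge -> no flip
All flips: (5,5) (6,5)

Answer: ........
........
........
...WB...
...BBB..
....BB..
....WBW.
.....B..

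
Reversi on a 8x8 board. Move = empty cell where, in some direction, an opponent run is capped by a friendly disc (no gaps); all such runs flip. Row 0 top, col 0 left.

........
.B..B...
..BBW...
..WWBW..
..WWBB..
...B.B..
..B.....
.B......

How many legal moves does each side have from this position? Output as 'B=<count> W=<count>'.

Answer: B=6 W=13

Derivation:
-- B to move --
(1,3): no bracket -> illegal
(1,5): no bracket -> illegal
(2,1): no bracket -> illegal
(2,5): flips 2 -> legal
(2,6): flips 1 -> legal
(3,1): flips 3 -> legal
(3,6): flips 1 -> legal
(4,1): flips 3 -> legal
(4,6): no bracket -> illegal
(5,1): no bracket -> illegal
(5,2): flips 3 -> legal
(5,4): no bracket -> illegal
B mobility = 6
-- W to move --
(0,0): flips 2 -> legal
(0,1): no bracket -> illegal
(0,2): no bracket -> illegal
(0,3): no bracket -> illegal
(0,4): flips 1 -> legal
(0,5): flips 2 -> legal
(1,0): no bracket -> illegal
(1,2): flips 1 -> legal
(1,3): flips 1 -> legal
(1,5): no bracket -> illegal
(2,0): no bracket -> illegal
(2,1): flips 2 -> legal
(2,5): flips 1 -> legal
(3,1): no bracket -> illegal
(3,6): no bracket -> illegal
(4,6): flips 2 -> legal
(5,1): no bracket -> illegal
(5,2): no bracket -> illegal
(5,4): flips 2 -> legal
(5,6): no bracket -> illegal
(6,0): no bracket -> illegal
(6,1): no bracket -> illegal
(6,3): flips 1 -> legal
(6,4): flips 1 -> legal
(6,5): flips 2 -> legal
(6,6): flips 2 -> legal
(7,0): no bracket -> illegal
(7,2): no bracket -> illegal
(7,3): no bracket -> illegal
W mobility = 13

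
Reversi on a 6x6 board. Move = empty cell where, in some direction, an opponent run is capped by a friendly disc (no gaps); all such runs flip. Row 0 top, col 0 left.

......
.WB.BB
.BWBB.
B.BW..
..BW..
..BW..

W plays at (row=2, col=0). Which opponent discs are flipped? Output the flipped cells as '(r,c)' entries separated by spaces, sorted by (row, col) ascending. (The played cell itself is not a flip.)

Answer: (2,1)

Derivation:
Dir NW: edge -> no flip
Dir N: first cell '.' (not opp) -> no flip
Dir NE: first cell 'W' (not opp) -> no flip
Dir W: edge -> no flip
Dir E: opp run (2,1) capped by W -> flip
Dir SW: edge -> no flip
Dir S: opp run (3,0), next='.' -> no flip
Dir SE: first cell '.' (not opp) -> no flip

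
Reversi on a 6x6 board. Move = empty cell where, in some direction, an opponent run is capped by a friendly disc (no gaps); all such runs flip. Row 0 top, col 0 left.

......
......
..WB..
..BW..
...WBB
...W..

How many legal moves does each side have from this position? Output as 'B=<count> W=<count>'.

Answer: B=6 W=7

Derivation:
-- B to move --
(1,1): flips 2 -> legal
(1,2): flips 1 -> legal
(1,3): no bracket -> illegal
(2,1): flips 1 -> legal
(2,4): no bracket -> illegal
(3,1): no bracket -> illegal
(3,4): flips 1 -> legal
(4,2): flips 1 -> legal
(5,2): no bracket -> illegal
(5,4): flips 1 -> legal
B mobility = 6
-- W to move --
(1,2): no bracket -> illegal
(1,3): flips 1 -> legal
(1,4): no bracket -> illegal
(2,1): flips 1 -> legal
(2,4): flips 1 -> legal
(3,1): flips 1 -> legal
(3,4): no bracket -> illegal
(3,5): flips 1 -> legal
(4,1): no bracket -> illegal
(4,2): flips 1 -> legal
(5,4): no bracket -> illegal
(5,5): flips 1 -> legal
W mobility = 7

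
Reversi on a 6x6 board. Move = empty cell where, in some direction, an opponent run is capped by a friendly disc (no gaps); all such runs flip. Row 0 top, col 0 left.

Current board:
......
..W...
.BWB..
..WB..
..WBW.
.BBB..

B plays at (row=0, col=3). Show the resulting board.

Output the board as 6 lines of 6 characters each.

Place B at (0,3); scan 8 dirs for brackets.
Dir NW: edge -> no flip
Dir N: edge -> no flip
Dir NE: edge -> no flip
Dir W: first cell '.' (not opp) -> no flip
Dir E: first cell '.' (not opp) -> no flip
Dir SW: opp run (1,2) capped by B -> flip
Dir S: first cell '.' (not opp) -> no flip
Dir SE: first cell '.' (not opp) -> no flip
All flips: (1,2)

Answer: ...B..
..B...
.BWB..
..WB..
..WBW.
.BBB..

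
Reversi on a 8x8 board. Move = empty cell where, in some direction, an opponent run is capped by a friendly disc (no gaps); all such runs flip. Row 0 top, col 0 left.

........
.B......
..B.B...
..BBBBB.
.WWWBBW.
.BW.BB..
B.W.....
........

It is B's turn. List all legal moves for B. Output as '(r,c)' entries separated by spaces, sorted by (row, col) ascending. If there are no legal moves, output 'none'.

Answer: (3,1) (3,7) (4,0) (4,7) (5,0) (5,3) (5,6) (5,7) (6,1) (7,2) (7,3)

Derivation:
(3,0): no bracket -> illegal
(3,1): flips 1 -> legal
(3,7): flips 1 -> legal
(4,0): flips 3 -> legal
(4,7): flips 1 -> legal
(5,0): flips 1 -> legal
(5,3): flips 2 -> legal
(5,6): flips 1 -> legal
(5,7): flips 1 -> legal
(6,1): flips 2 -> legal
(6,3): no bracket -> illegal
(7,1): no bracket -> illegal
(7,2): flips 3 -> legal
(7,3): flips 1 -> legal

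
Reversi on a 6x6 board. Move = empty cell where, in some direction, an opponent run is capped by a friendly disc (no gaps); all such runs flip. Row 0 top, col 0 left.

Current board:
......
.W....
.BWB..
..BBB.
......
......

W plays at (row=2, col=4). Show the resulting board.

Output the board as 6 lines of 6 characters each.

Place W at (2,4); scan 8 dirs for brackets.
Dir NW: first cell '.' (not opp) -> no flip
Dir N: first cell '.' (not opp) -> no flip
Dir NE: first cell '.' (not opp) -> no flip
Dir W: opp run (2,3) capped by W -> flip
Dir E: first cell '.' (not opp) -> no flip
Dir SW: opp run (3,3), next='.' -> no flip
Dir S: opp run (3,4), next='.' -> no flip
Dir SE: first cell '.' (not opp) -> no flip
All flips: (2,3)

Answer: ......
.W....
.BWWW.
..BBB.
......
......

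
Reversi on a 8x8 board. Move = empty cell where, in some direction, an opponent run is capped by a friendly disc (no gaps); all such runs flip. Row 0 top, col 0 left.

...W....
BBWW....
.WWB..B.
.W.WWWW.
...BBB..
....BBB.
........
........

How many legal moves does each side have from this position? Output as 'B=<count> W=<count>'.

Answer: B=9 W=12

Derivation:
-- B to move --
(0,1): flips 1 -> legal
(0,2): no bracket -> illegal
(0,4): no bracket -> illegal
(1,4): flips 2 -> legal
(2,0): flips 2 -> legal
(2,4): flips 1 -> legal
(2,5): flips 2 -> legal
(2,7): flips 1 -> legal
(3,0): no bracket -> illegal
(3,2): flips 1 -> legal
(3,7): no bracket -> illegal
(4,0): no bracket -> illegal
(4,1): flips 2 -> legal
(4,2): no bracket -> illegal
(4,6): flips 1 -> legal
(4,7): no bracket -> illegal
B mobility = 9
-- W to move --
(0,0): flips 1 -> legal
(0,1): flips 1 -> legal
(0,2): no bracket -> illegal
(1,4): no bracket -> illegal
(1,5): no bracket -> illegal
(1,6): flips 1 -> legal
(1,7): flips 1 -> legal
(2,0): no bracket -> illegal
(2,4): flips 1 -> legal
(2,5): no bracket -> illegal
(2,7): no bracket -> illegal
(3,2): no bracket -> illegal
(3,7): no bracket -> illegal
(4,2): no bracket -> illegal
(4,6): no bracket -> illegal
(4,7): no bracket -> illegal
(5,2): flips 1 -> legal
(5,3): flips 2 -> legal
(5,7): no bracket -> illegal
(6,3): flips 2 -> legal
(6,4): flips 2 -> legal
(6,5): flips 2 -> legal
(6,6): flips 2 -> legal
(6,7): flips 2 -> legal
W mobility = 12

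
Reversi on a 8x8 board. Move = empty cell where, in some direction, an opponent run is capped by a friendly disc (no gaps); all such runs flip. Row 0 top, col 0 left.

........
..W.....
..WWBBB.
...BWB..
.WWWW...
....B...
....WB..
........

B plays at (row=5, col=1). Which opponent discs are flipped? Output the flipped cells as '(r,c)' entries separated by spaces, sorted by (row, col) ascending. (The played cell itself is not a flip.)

Answer: (4,2)

Derivation:
Dir NW: first cell '.' (not opp) -> no flip
Dir N: opp run (4,1), next='.' -> no flip
Dir NE: opp run (4,2) capped by B -> flip
Dir W: first cell '.' (not opp) -> no flip
Dir E: first cell '.' (not opp) -> no flip
Dir SW: first cell '.' (not opp) -> no flip
Dir S: first cell '.' (not opp) -> no flip
Dir SE: first cell '.' (not opp) -> no flip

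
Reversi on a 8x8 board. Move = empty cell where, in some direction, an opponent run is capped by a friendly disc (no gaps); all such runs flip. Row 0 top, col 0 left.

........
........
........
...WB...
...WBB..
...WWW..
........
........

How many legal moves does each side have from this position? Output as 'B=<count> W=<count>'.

Answer: B=9 W=5

Derivation:
-- B to move --
(2,2): flips 1 -> legal
(2,3): no bracket -> illegal
(2,4): no bracket -> illegal
(3,2): flips 1 -> legal
(4,2): flips 1 -> legal
(4,6): no bracket -> illegal
(5,2): flips 1 -> legal
(5,6): no bracket -> illegal
(6,2): flips 1 -> legal
(6,3): flips 1 -> legal
(6,4): flips 1 -> legal
(6,5): flips 1 -> legal
(6,6): flips 1 -> legal
B mobility = 9
-- W to move --
(2,3): no bracket -> illegal
(2,4): flips 2 -> legal
(2,5): flips 1 -> legal
(3,5): flips 3 -> legal
(3,6): flips 1 -> legal
(4,6): flips 2 -> legal
(5,6): no bracket -> illegal
W mobility = 5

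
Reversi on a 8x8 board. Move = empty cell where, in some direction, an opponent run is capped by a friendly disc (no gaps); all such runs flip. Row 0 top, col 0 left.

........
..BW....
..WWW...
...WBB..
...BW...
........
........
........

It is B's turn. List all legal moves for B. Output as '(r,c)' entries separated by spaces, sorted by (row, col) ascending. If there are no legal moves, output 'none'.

(0,2): flips 2 -> legal
(0,3): flips 3 -> legal
(0,4): no bracket -> illegal
(1,1): no bracket -> illegal
(1,4): flips 2 -> legal
(1,5): no bracket -> illegal
(2,1): no bracket -> illegal
(2,5): no bracket -> illegal
(3,1): no bracket -> illegal
(3,2): flips 2 -> legal
(4,2): no bracket -> illegal
(4,5): flips 1 -> legal
(5,3): flips 1 -> legal
(5,4): flips 1 -> legal
(5,5): no bracket -> illegal

Answer: (0,2) (0,3) (1,4) (3,2) (4,5) (5,3) (5,4)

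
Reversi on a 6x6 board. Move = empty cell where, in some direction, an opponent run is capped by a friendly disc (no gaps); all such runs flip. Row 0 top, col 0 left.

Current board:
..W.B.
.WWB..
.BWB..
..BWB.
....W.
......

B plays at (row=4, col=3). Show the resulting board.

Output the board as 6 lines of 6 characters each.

Answer: ..W.B.
.WWB..
.BWB..
..BBB.
...BW.
......

Derivation:
Place B at (4,3); scan 8 dirs for brackets.
Dir NW: first cell 'B' (not opp) -> no flip
Dir N: opp run (3,3) capped by B -> flip
Dir NE: first cell 'B' (not opp) -> no flip
Dir W: first cell '.' (not opp) -> no flip
Dir E: opp run (4,4), next='.' -> no flip
Dir SW: first cell '.' (not opp) -> no flip
Dir S: first cell '.' (not opp) -> no flip
Dir SE: first cell '.' (not opp) -> no flip
All flips: (3,3)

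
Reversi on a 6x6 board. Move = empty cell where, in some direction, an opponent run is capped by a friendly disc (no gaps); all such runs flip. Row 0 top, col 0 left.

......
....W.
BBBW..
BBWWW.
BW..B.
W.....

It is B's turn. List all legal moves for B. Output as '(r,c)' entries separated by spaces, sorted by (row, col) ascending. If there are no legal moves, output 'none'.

(0,3): no bracket -> illegal
(0,4): no bracket -> illegal
(0,5): no bracket -> illegal
(1,2): no bracket -> illegal
(1,3): no bracket -> illegal
(1,5): no bracket -> illegal
(2,4): flips 2 -> legal
(2,5): no bracket -> illegal
(3,5): flips 3 -> legal
(4,2): flips 2 -> legal
(4,3): flips 1 -> legal
(4,5): no bracket -> illegal
(5,1): flips 1 -> legal
(5,2): flips 1 -> legal

Answer: (2,4) (3,5) (4,2) (4,3) (5,1) (5,2)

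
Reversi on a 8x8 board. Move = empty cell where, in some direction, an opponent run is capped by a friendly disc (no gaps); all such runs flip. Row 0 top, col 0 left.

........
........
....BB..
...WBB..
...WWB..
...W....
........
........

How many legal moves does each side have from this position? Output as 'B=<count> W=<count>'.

Answer: B=5 W=6

Derivation:
-- B to move --
(2,2): no bracket -> illegal
(2,3): no bracket -> illegal
(3,2): flips 1 -> legal
(4,2): flips 3 -> legal
(5,2): flips 1 -> legal
(5,4): flips 1 -> legal
(5,5): no bracket -> illegal
(6,2): flips 2 -> legal
(6,3): no bracket -> illegal
(6,4): no bracket -> illegal
B mobility = 5
-- W to move --
(1,3): no bracket -> illegal
(1,4): flips 2 -> legal
(1,5): flips 1 -> legal
(1,6): flips 2 -> legal
(2,3): no bracket -> illegal
(2,6): flips 1 -> legal
(3,6): flips 2 -> legal
(4,6): flips 1 -> legal
(5,4): no bracket -> illegal
(5,5): no bracket -> illegal
(5,6): no bracket -> illegal
W mobility = 6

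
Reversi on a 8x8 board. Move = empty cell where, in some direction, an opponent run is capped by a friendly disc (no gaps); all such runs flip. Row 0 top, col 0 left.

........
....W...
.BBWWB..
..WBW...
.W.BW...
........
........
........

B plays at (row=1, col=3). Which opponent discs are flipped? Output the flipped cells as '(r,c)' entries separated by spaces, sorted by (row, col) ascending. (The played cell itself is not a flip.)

Dir NW: first cell '.' (not opp) -> no flip
Dir N: first cell '.' (not opp) -> no flip
Dir NE: first cell '.' (not opp) -> no flip
Dir W: first cell '.' (not opp) -> no flip
Dir E: opp run (1,4), next='.' -> no flip
Dir SW: first cell 'B' (not opp) -> no flip
Dir S: opp run (2,3) capped by B -> flip
Dir SE: opp run (2,4), next='.' -> no flip

Answer: (2,3)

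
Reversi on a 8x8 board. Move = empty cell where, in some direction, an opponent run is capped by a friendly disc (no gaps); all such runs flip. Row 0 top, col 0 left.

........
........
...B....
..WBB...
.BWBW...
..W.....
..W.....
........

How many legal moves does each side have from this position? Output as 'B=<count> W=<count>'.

Answer: B=8 W=9

Derivation:
-- B to move --
(2,1): flips 1 -> legal
(2,2): no bracket -> illegal
(3,1): flips 1 -> legal
(3,5): no bracket -> illegal
(4,5): flips 1 -> legal
(5,1): flips 1 -> legal
(5,3): no bracket -> illegal
(5,4): flips 1 -> legal
(5,5): flips 1 -> legal
(6,1): flips 1 -> legal
(6,3): flips 1 -> legal
(7,1): no bracket -> illegal
(7,2): no bracket -> illegal
(7,3): no bracket -> illegal
B mobility = 8
-- W to move --
(1,2): no bracket -> illegal
(1,3): no bracket -> illegal
(1,4): flips 1 -> legal
(2,2): flips 1 -> legal
(2,4): flips 2 -> legal
(2,5): flips 2 -> legal
(3,0): flips 1 -> legal
(3,1): no bracket -> illegal
(3,5): flips 2 -> legal
(4,0): flips 1 -> legal
(4,5): no bracket -> illegal
(5,0): flips 1 -> legal
(5,1): no bracket -> illegal
(5,3): no bracket -> illegal
(5,4): flips 1 -> legal
W mobility = 9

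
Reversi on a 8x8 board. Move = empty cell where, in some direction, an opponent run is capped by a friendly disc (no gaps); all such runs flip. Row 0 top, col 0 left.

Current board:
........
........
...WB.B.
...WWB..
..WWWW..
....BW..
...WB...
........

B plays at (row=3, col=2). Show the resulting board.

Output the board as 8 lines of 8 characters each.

Answer: ........
........
...WB.B.
..BBBB..
..WBWW..
....BW..
...WB...
........

Derivation:
Place B at (3,2); scan 8 dirs for brackets.
Dir NW: first cell '.' (not opp) -> no flip
Dir N: first cell '.' (not opp) -> no flip
Dir NE: opp run (2,3), next='.' -> no flip
Dir W: first cell '.' (not opp) -> no flip
Dir E: opp run (3,3) (3,4) capped by B -> flip
Dir SW: first cell '.' (not opp) -> no flip
Dir S: opp run (4,2), next='.' -> no flip
Dir SE: opp run (4,3) capped by B -> flip
All flips: (3,3) (3,4) (4,3)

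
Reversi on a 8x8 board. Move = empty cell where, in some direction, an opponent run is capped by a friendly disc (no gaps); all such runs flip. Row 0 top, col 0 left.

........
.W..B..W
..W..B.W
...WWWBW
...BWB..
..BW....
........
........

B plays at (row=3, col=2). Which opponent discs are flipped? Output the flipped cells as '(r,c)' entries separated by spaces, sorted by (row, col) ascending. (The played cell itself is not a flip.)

Answer: (3,3) (3,4) (3,5)

Derivation:
Dir NW: first cell '.' (not opp) -> no flip
Dir N: opp run (2,2), next='.' -> no flip
Dir NE: first cell '.' (not opp) -> no flip
Dir W: first cell '.' (not opp) -> no flip
Dir E: opp run (3,3) (3,4) (3,5) capped by B -> flip
Dir SW: first cell '.' (not opp) -> no flip
Dir S: first cell '.' (not opp) -> no flip
Dir SE: first cell 'B' (not opp) -> no flip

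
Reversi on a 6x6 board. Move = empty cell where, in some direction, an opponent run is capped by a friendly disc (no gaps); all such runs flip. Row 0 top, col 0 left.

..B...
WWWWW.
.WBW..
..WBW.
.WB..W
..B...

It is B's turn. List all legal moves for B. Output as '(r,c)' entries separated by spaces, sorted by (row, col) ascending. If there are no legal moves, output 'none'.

(0,0): flips 1 -> legal
(0,1): no bracket -> illegal
(0,3): flips 2 -> legal
(0,4): flips 1 -> legal
(0,5): no bracket -> illegal
(1,5): no bracket -> illegal
(2,0): flips 2 -> legal
(2,4): flips 2 -> legal
(2,5): no bracket -> illegal
(3,0): flips 1 -> legal
(3,1): flips 1 -> legal
(3,5): flips 1 -> legal
(4,0): flips 1 -> legal
(4,3): no bracket -> illegal
(4,4): no bracket -> illegal
(5,0): no bracket -> illegal
(5,1): no bracket -> illegal
(5,4): no bracket -> illegal
(5,5): no bracket -> illegal

Answer: (0,0) (0,3) (0,4) (2,0) (2,4) (3,0) (3,1) (3,5) (4,0)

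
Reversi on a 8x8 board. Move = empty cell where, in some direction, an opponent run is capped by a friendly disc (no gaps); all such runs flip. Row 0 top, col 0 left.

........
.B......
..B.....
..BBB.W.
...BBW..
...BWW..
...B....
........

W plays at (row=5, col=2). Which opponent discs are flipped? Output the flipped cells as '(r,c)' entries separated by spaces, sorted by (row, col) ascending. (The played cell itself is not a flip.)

Dir NW: first cell '.' (not opp) -> no flip
Dir N: first cell '.' (not opp) -> no flip
Dir NE: opp run (4,3) (3,4), next='.' -> no flip
Dir W: first cell '.' (not opp) -> no flip
Dir E: opp run (5,3) capped by W -> flip
Dir SW: first cell '.' (not opp) -> no flip
Dir S: first cell '.' (not opp) -> no flip
Dir SE: opp run (6,3), next='.' -> no flip

Answer: (5,3)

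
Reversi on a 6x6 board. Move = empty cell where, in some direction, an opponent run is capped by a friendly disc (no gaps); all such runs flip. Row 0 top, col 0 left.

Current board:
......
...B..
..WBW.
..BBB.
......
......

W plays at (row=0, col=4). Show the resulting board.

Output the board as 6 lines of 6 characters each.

Answer: ....W.
...W..
..WBW.
..BBB.
......
......

Derivation:
Place W at (0,4); scan 8 dirs for brackets.
Dir NW: edge -> no flip
Dir N: edge -> no flip
Dir NE: edge -> no flip
Dir W: first cell '.' (not opp) -> no flip
Dir E: first cell '.' (not opp) -> no flip
Dir SW: opp run (1,3) capped by W -> flip
Dir S: first cell '.' (not opp) -> no flip
Dir SE: first cell '.' (not opp) -> no flip
All flips: (1,3)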